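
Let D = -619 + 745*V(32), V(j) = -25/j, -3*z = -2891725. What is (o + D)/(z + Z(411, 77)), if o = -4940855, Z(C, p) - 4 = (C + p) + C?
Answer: -474437379/92621888 ≈ -5.1223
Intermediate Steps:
z = 2891725/3 (z = -1/3*(-2891725) = 2891725/3 ≈ 9.6391e+5)
Z(C, p) = 4 + p + 2*C (Z(C, p) = 4 + ((C + p) + C) = 4 + (p + 2*C) = 4 + p + 2*C)
D = -38433/32 (D = -619 + 745*(-25/32) = -619 - 18625/32 = -38433/32 ≈ -1201.0)
(o + D)/(z + Z(411, 77)) = (-4940855 - 38433/32)/(2891725/3 + (4 + 77 + 2*411)) = -158145793/(32*(2891725/3 + (4 + 77 + 822))) = -158145793/(32*(2891725/3 + 903)) = -158145793/(32*2894434/3) = -158145793/32*3/2894434 = -474437379/92621888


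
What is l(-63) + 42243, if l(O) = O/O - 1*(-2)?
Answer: 42246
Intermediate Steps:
l(O) = 3 (l(O) = 1 + 2 = 3)
l(-63) + 42243 = 3 + 42243 = 42246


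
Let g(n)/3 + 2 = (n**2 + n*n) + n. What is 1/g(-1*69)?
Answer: 1/28353 ≈ 3.5270e-5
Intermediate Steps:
g(n) = -6 + 3*n + 6*n**2 (g(n) = -6 + 3*((n**2 + n*n) + n) = -6 + 3*((n**2 + n**2) + n) = -6 + 3*(2*n**2 + n) = -6 + 3*(n + 2*n**2) = -6 + (3*n + 6*n**2) = -6 + 3*n + 6*n**2)
1/g(-1*69) = 1/(-6 + 3*(-1*69) + 6*(-1*69)**2) = 1/(-6 + 3*(-69) + 6*(-69)**2) = 1/(-6 - 207 + 6*4761) = 1/(-6 - 207 + 28566) = 1/28353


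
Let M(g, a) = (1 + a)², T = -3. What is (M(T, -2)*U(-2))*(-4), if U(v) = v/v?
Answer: -4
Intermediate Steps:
U(v) = 1
(M(T, -2)*U(-2))*(-4) = ((1 - 2)²*1)*(-4) = ((-1)²*1)*(-4) = (1*1)*(-4) = 1*(-4) = -4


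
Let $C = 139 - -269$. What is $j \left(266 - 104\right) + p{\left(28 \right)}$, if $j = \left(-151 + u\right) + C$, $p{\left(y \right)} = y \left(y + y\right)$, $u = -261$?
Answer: $920$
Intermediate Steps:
$C = 408$ ($C = 139 + 269 = 408$)
$p{\left(y \right)} = 2 y^{2}$ ($p{\left(y \right)} = y 2 y = 2 y^{2}$)
$j = -4$ ($j = \left(-151 - 261\right) + 408 = -412 + 408 = -4$)
$j \left(266 - 104\right) + p{\left(28 \right)} = - 4 \left(266 - 104\right) + 2 \cdot 28^{2} = - 4 \left(266 - 104\right) + 2 \cdot 784 = \left(-4\right) 162 + 1568 = -648 + 1568 = 920$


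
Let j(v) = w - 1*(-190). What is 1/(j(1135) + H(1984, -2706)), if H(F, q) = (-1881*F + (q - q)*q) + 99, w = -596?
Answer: -1/3732211 ≈ -2.6794e-7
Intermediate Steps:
H(F, q) = 99 - 1881*F (H(F, q) = (-1881*F + 0*q) + 99 = (-1881*F + 0) + 99 = -1881*F + 99 = 99 - 1881*F)
j(v) = -406 (j(v) = -596 - 1*(-190) = -596 + 190 = -406)
1/(j(1135) + H(1984, -2706)) = 1/(-406 + (99 - 1881*1984)) = 1/(-406 + (99 - 3731904)) = 1/(-406 - 3731805) = 1/(-3732211) = -1/3732211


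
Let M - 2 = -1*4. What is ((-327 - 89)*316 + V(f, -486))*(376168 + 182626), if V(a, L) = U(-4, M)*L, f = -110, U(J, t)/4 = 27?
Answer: -102786803536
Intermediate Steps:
M = -2 (M = 2 - 1*4 = 2 - 4 = -2)
U(J, t) = 108 (U(J, t) = 4*27 = 108)
V(a, L) = 108*L
((-327 - 89)*316 + V(f, -486))*(376168 + 182626) = ((-327 - 89)*316 + 108*(-486))*(376168 + 182626) = (-416*316 - 52488)*558794 = (-131456 - 52488)*558794 = -183944*558794 = -102786803536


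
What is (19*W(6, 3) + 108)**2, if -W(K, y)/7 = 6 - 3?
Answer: 84681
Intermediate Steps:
W(K, y) = -21 (W(K, y) = -7*(6 - 3) = -7*3 = -21)
(19*W(6, 3) + 108)**2 = (19*(-21) + 108)**2 = (-399 + 108)**2 = (-291)**2 = 84681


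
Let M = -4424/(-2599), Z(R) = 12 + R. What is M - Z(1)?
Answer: -29363/2599 ≈ -11.298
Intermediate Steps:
M = 4424/2599 (M = -4424*(-1/2599) = 4424/2599 ≈ 1.7022)
M - Z(1) = 4424/2599 - (12 + 1) = 4424/2599 - 1*13 = 4424/2599 - 13 = -29363/2599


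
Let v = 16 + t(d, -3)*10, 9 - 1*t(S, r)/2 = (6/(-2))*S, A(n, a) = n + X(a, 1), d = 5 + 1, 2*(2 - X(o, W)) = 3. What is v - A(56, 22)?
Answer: 999/2 ≈ 499.50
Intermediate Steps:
X(o, W) = 1/2 (X(o, W) = 2 - 1/2*3 = 2 - 3/2 = 1/2)
d = 6
A(n, a) = 1/2 + n (A(n, a) = n + 1/2 = 1/2 + n)
t(S, r) = 18 + 6*S (t(S, r) = 18 - 2*6/(-2)*S = 18 - 2*6*(-1/2)*S = 18 - (-6)*S = 18 + 6*S)
v = 556 (v = 16 + (18 + 6*6)*10 = 16 + (18 + 36)*10 = 16 + 54*10 = 16 + 540 = 556)
v - A(56, 22) = 556 - (1/2 + 56) = 556 - 1*113/2 = 556 - 113/2 = 999/2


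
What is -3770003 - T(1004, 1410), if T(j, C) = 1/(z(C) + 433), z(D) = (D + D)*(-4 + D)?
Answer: -14949392706060/3965353 ≈ -3.7700e+6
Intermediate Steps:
z(D) = 2*D*(-4 + D) (z(D) = (2*D)*(-4 + D) = 2*D*(-4 + D))
T(j, C) = 1/(433 + 2*C*(-4 + C)) (T(j, C) = 1/(2*C*(-4 + C) + 433) = 1/(433 + 2*C*(-4 + C)))
-3770003 - T(1004, 1410) = -3770003 - 1/(433 + 2*1410*(-4 + 1410)) = -3770003 - 1/(433 + 2*1410*1406) = -3770003 - 1/(433 + 3964920) = -3770003 - 1/3965353 = -14949392706060/3965353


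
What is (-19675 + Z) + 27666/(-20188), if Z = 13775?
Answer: -59568433/10094 ≈ -5901.4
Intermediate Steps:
(-19675 + Z) + 27666/(-20188) = (-19675 + 13775) + 27666/(-20188) = -5900 + 27666*(-1/20188) = -5900 - 13833/10094 = -59568433/10094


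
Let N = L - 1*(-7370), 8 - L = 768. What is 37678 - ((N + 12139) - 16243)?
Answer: 35172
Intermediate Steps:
L = -760 (L = 8 - 1*768 = 8 - 768 = -760)
N = 6610 (N = -760 - 1*(-7370) = -760 + 7370 = 6610)
37678 - ((N + 12139) - 16243) = 37678 - ((6610 + 12139) - 16243) = 37678 - (18749 - 16243) = 37678 - 1*2506 = 37678 - 2506 = 35172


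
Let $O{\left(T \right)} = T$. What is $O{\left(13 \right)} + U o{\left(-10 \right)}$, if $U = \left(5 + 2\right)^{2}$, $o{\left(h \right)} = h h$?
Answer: $4913$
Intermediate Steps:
$o{\left(h \right)} = h^{2}$
$U = 49$ ($U = 7^{2} = 49$)
$O{\left(13 \right)} + U o{\left(-10 \right)} = 13 + 49 \left(-10\right)^{2} = 13 + 49 \cdot 100 = 13 + 4900 = 4913$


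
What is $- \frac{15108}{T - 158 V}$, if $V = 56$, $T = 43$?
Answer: $\frac{5036}{2935} \approx 1.7158$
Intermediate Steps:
$- \frac{15108}{T - 158 V} = - \frac{15108}{43 - 8848} = - \frac{15108}{-8805} = \left(-15108\right) \left(- \frac{1}{8805}\right) = \frac{5036}{2935}$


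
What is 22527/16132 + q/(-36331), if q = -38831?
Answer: 1444850129/586091692 ≈ 2.4652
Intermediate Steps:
22527/16132 + q/(-36331) = 22527/16132 - 38831/(-36331) = 22527*(1/16132) - 38831*(-1/36331) = 22527/16132 + 38831/36331 = 1444850129/586091692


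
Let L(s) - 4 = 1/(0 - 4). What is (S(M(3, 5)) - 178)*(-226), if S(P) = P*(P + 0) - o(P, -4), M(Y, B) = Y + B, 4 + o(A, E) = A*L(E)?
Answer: 31640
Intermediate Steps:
L(s) = 15/4 (L(s) = 4 + 1/(0 - 4) = 4 + 1/(-4) = 4 - ¼ = 15/4)
o(A, E) = -4 + 15*A/4 (o(A, E) = -4 + A*(15/4) = -4 + 15*A/4)
M(Y, B) = B + Y
S(P) = 4 + P² - 15*P/4 (S(P) = P*(P + 0) - (-4 + 15*P/4) = P*P + (4 - 15*P/4) = P² + (4 - 15*P/4) = 4 + P² - 15*P/4)
(S(M(3, 5)) - 178)*(-226) = ((4 + (5 + 3)² - 15*(5 + 3)/4) - 178)*(-226) = ((4 + 8² - 15/4*8) - 178)*(-226) = ((4 + 64 - 30) - 178)*(-226) = (38 - 178)*(-226) = -140*(-226) = 31640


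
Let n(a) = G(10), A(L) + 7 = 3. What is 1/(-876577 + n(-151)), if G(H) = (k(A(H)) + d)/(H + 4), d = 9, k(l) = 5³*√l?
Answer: -171808966/150603677603261 - 3500*I/150603677603261 ≈ -1.1408e-6 - 2.324e-11*I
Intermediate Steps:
A(L) = -4 (A(L) = -7 + 3 = -4)
k(l) = 125*√l
G(H) = (9 + 250*I)/(4 + H) (G(H) = (125*√(-4) + 9)/(H + 4) = (125*(2*I) + 9)/(4 + H) = (250*I + 9)/(4 + H) = (9 + 250*I)/(4 + H))
n(a) = 9/14 + 125*I/7 (n(a) = (9 + 250*I)/(4 + 10) = (9 + 250*I)/14 = 9/14 + 125*I/7)
1/(-876577 + n(-151)) = 1/(-876577 + (9/14 + 125*I/7)) = 1/(-12272069/14 + 125*I/7) = 196*(-12272069/14 - 125*I/7)/150603677603261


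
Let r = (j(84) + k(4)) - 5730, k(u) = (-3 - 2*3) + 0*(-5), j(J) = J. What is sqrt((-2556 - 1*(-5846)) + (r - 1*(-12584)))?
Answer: sqrt(10219) ≈ 101.09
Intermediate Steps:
k(u) = -9 (k(u) = (-3 - 6) + 0 = -9 + 0 = -9)
r = -5655 (r = (84 - 9) - 5730 = 75 - 5730 = -5655)
sqrt((-2556 - 1*(-5846)) + (r - 1*(-12584))) = sqrt((-2556 - 1*(-5846)) + (-5655 - 1*(-12584))) = sqrt((-2556 + 5846) + (-5655 + 12584)) = sqrt(3290 + 6929) = sqrt(10219)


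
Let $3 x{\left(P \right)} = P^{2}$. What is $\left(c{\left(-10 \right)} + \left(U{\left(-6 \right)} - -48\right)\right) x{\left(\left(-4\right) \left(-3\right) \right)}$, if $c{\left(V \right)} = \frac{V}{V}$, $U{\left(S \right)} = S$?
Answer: $2064$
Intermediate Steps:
$c{\left(V \right)} = 1$
$x{\left(P \right)} = \frac{P^{2}}{3}$
$\left(c{\left(-10 \right)} + \left(U{\left(-6 \right)} - -48\right)\right) x{\left(\left(-4\right) \left(-3\right) \right)} = \left(1 - -42\right) \frac{\left(\left(-4\right) \left(-3\right)\right)^{2}}{3} = \left(1 + \left(-6 + 48\right)\right) \frac{12^{2}}{3} = \left(1 + 42\right) \frac{1}{3} \cdot 144 = 43 \cdot 48 = 2064$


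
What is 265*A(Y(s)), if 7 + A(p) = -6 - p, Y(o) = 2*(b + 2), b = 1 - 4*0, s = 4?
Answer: -5035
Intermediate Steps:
b = 1 (b = 1 + 0 = 1)
Y(o) = 6 (Y(o) = 2*(1 + 2) = 2*3 = 6)
A(p) = -13 - p (A(p) = -7 + (-6 - p) = -13 - p)
265*A(Y(s)) = 265*(-13 - 1*6) = 265*(-13 - 6) = 265*(-19) = -5035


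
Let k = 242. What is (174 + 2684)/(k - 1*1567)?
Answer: -2858/1325 ≈ -2.1570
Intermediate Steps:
(174 + 2684)/(k - 1*1567) = (174 + 2684)/(242 - 1*1567) = 2858/(242 - 1567) = 2858/(-1325) = 2858*(-1/1325) = -2858/1325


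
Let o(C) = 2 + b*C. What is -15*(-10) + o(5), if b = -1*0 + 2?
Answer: 162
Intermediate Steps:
b = 2 (b = 0 + 2 = 2)
o(C) = 2 + 2*C
-15*(-10) + o(5) = -15*(-10) + (2 + 2*5) = 150 + (2 + 10) = 150 + 12 = 162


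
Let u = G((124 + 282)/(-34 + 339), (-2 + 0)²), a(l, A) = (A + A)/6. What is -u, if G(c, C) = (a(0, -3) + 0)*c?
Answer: 406/305 ≈ 1.3311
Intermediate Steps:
a(l, A) = A/3 (a(l, A) = (2*A)*(⅙) = A/3)
G(c, C) = -c (G(c, C) = ((⅓)*(-3) + 0)*c = (-1 + 0)*c = -c)
u = -406/305 (u = -(124 + 282)/(-34 + 339) = -406/305 ≈ -1.3311)
-u = -1*(-406/305) = 406/305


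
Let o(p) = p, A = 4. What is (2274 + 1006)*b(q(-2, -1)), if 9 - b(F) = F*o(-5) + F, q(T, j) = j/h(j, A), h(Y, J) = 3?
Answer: 75440/3 ≈ 25147.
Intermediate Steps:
q(T, j) = j/3
b(F) = 9 + 4*F (b(F) = 9 - (F*(-5) + F) = 9 - (-5*F + F) = 9 - (-4)*F = 9 + 4*F)
(2274 + 1006)*b(q(-2, -1)) = (2274 + 1006)*(9 + 4*((1/3)*(-1))) = 3280*(9 + 4*(-1/3)) = 3280*(9 - 4/3) = 3280*(23/3) = 75440/3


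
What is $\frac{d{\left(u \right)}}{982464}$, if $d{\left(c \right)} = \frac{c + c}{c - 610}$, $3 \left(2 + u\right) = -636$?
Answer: $\frac{107}{202387584} \approx 5.2869 \cdot 10^{-7}$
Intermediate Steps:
$u = -214$ ($u = -2 + \frac{1}{3} \left(-636\right) = -2 - 212 = -214$)
$d{\left(c \right)} = \frac{2 c}{-610 + c}$
$\frac{d{\left(u \right)}}{982464} = \frac{2 \left(-214\right) \frac{1}{-610 - 214}}{982464} = 2 \left(-214\right) \frac{1}{-824} \cdot \frac{1}{982464} = 2 \left(-214\right) \left(- \frac{1}{824}\right) \frac{1}{982464} = \frac{107}{206} \cdot \frac{1}{982464} = \frac{107}{202387584}$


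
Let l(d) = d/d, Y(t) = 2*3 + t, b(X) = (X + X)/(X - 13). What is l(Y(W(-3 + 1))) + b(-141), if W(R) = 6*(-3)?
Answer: 218/77 ≈ 2.8312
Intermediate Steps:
W(R) = -18
b(X) = 2*X/(-13 + X) (b(X) = (2*X)/(-13 + X) = 2*X/(-13 + X))
Y(t) = 6 + t
l(d) = 1
l(Y(W(-3 + 1))) + b(-141) = 1 + 2*(-141)/(-13 - 141) = 1 + 2*(-141)/(-154) = 1 + 2*(-141)*(-1/154) = 1 + 141/77 = 218/77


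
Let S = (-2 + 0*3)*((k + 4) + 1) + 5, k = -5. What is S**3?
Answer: 125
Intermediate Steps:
S = 5 (S = (-2 + 0*3)*((-5 + 4) + 1) + 5 = (-2 + 0)*(-1 + 1) + 5 = -2*0 + 5 = 0 + 5 = 5)
S**3 = 5**3 = 125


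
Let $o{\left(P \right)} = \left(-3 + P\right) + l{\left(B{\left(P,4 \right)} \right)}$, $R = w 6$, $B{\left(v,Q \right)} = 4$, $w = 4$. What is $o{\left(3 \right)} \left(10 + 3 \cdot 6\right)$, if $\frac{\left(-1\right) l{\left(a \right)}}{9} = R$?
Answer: $-6048$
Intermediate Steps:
$R = 24$ ($R = 4 \cdot 6 = 24$)
$l{\left(a \right)} = -216$ ($l{\left(a \right)} = \left(-9\right) 24 = -216$)
$o{\left(P \right)} = -219 + P$ ($o{\left(P \right)} = \left(-3 + P\right) - 216 = -219 + P$)
$o{\left(3 \right)} \left(10 + 3 \cdot 6\right) = \left(-219 + 3\right) \left(10 + 3 \cdot 6\right) = - 216 \left(10 + 18\right) = \left(-216\right) 28 = -6048$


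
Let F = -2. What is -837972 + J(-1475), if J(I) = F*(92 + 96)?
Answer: -838348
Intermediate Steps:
J(I) = -376 (J(I) = -2*(92 + 96) = -2*188 = -376)
-837972 + J(-1475) = -837972 - 376 = -838348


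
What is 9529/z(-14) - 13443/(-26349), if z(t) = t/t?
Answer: 83697688/8783 ≈ 9529.5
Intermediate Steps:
z(t) = 1
9529/z(-14) - 13443/(-26349) = 9529/1 - 13443/(-26349) = 9529*1 - 13443*(-1/26349) = 9529 + 4481/8783 = 83697688/8783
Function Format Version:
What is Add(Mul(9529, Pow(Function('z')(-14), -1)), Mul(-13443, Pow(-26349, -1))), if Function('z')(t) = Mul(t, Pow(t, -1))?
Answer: Rational(83697688, 8783) ≈ 9529.5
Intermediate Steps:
Function('z')(t) = 1
Add(Mul(9529, Pow(Function('z')(-14), -1)), Mul(-13443, Pow(-26349, -1))) = Add(Mul(9529, Pow(1, -1)), Mul(-13443, Pow(-26349, -1))) = Add(Mul(9529, 1), Mul(-13443, Rational(-1, 26349))) = Add(9529, Rational(4481, 8783)) = Rational(83697688, 8783)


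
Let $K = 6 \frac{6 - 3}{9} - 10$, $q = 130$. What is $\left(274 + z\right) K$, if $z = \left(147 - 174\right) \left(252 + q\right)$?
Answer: $80320$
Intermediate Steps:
$K = -8$ ($K = 6 \left(6 - 3\right) \frac{1}{9} - 10 = 6 \cdot 3 \cdot \frac{1}{9} - 10 = 6 \cdot \frac{1}{3} - 10 = 2 - 10 = -8$)
$z = -10314$ ($z = \left(147 - 174\right) \left(252 + 130\right) = \left(-27\right) 382 = -10314$)
$\left(274 + z\right) K = \left(274 - 10314\right) \left(-8\right) = \left(-10040\right) \left(-8\right) = 80320$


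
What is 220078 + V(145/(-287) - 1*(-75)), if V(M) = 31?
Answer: 220109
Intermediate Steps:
220078 + V(145/(-287) - 1*(-75)) = 220078 + 31 = 220109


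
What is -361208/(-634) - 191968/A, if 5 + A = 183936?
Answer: 33157820468/58306127 ≈ 568.68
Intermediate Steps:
A = 183931 (A = -5 + 183936 = 183931)
-361208/(-634) - 191968/A = -361208/(-634) - 191968/183931 = -361208*(-1/634) - 191968*1/183931 = 180604/317 - 191968/183931 = 33157820468/58306127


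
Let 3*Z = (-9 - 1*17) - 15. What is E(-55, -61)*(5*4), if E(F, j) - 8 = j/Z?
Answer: 10220/41 ≈ 249.27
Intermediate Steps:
Z = -41/3 (Z = ((-9 - 1*17) - 15)/3 = ((-9 - 17) - 15)/3 = (-26 - 15)/3 = (⅓)*(-41) = -41/3 ≈ -13.667)
E(F, j) = 8 - 3*j/41 (E(F, j) = 8 + j/(-41/3) = 8 + j*(-3/41) = 8 - 3*j/41)
E(-55, -61)*(5*4) = (8 - 3/41*(-61))*(5*4) = (8 + 183/41)*20 = (511/41)*20 = 10220/41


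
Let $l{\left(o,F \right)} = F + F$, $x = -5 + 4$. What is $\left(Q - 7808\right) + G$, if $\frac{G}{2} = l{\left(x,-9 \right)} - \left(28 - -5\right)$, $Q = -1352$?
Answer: $-9262$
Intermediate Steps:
$x = -1$
$l{\left(o,F \right)} = 2 F$
$G = -102$ ($G = 2 \left(2 \left(-9\right) - \left(28 - -5\right)\right) = 2 \left(-18 - \left(28 + 5\right)\right) = 2 \left(-18 - 33\right) = 2 \left(-51\right) = -102$)
$\left(Q - 7808\right) + G = \left(-1352 - 7808\right) - 102 = -9160 - 102 = -9262$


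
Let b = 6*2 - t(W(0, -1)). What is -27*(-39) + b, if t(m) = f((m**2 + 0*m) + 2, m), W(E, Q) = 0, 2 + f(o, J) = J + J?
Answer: 1067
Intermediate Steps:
f(o, J) = -2 + 2*J (f(o, J) = -2 + (J + J) = -2 + 2*J)
t(m) = -2 + 2*m
b = 14 (b = 6*2 - (-2 + 2*0) = 12 - (-2 + 0) = 12 - 1*(-2) = 12 + 2 = 14)
-27*(-39) + b = -27*(-39) + 14 = 1053 + 14 = 1067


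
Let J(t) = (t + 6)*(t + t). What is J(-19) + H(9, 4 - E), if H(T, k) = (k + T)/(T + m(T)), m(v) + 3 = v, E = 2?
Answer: 7421/15 ≈ 494.73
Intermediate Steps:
m(v) = -3 + v
J(t) = 2*t*(6 + t) (J(t) = (6 + t)*(2*t) = 2*t*(6 + t))
H(T, k) = (T + k)/(-3 + 2*T) (H(T, k) = (k + T)/(T + (-3 + T)) = (T + k)/(-3 + 2*T))
J(-19) + H(9, 4 - E) = 2*(-19)*(6 - 19) + (9 + (4 - 1*2))/(-3 + 2*9) = 2*(-19)*(-13) + (9 + (4 - 2))/(-3 + 18) = 494 + (9 + 2)/15 = 494 + (1/15)*11 = 494 + 11/15 = 7421/15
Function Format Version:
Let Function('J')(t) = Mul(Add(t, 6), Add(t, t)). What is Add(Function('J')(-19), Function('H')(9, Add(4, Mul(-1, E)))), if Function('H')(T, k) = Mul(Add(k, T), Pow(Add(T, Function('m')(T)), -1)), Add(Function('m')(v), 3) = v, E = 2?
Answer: Rational(7421, 15) ≈ 494.73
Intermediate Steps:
Function('m')(v) = Add(-3, v)
Function('J')(t) = Mul(2, t, Add(6, t)) (Function('J')(t) = Mul(Add(6, t), Mul(2, t)) = Mul(2, t, Add(6, t)))
Function('H')(T, k) = Mul(Pow(Add(-3, Mul(2, T)), -1), Add(T, k)) (Function('H')(T, k) = Mul(Add(k, T), Pow(Add(T, Add(-3, T)), -1)) = Mul(Add(T, k), Pow(Add(-3, Mul(2, T)), -1)) = Mul(Pow(Add(-3, Mul(2, T)), -1), Add(T, k)))
Add(Function('J')(-19), Function('H')(9, Add(4, Mul(-1, E)))) = Add(Mul(2, -19, Add(6, -19)), Mul(Pow(Add(-3, Mul(2, 9)), -1), Add(9, Add(4, Mul(-1, 2))))) = Add(Mul(2, -19, -13), Mul(Pow(Add(-3, 18), -1), Add(9, Add(4, -2)))) = Add(494, Mul(Pow(15, -1), Add(9, 2))) = Add(494, Mul(Rational(1, 15), 11)) = Add(494, Rational(11, 15)) = Rational(7421, 15)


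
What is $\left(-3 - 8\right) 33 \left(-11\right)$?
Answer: $3993$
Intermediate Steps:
$\left(-3 - 8\right) 33 \left(-11\right) = \left(-11\right) 33 \left(-11\right) = \left(-363\right) \left(-11\right) = 3993$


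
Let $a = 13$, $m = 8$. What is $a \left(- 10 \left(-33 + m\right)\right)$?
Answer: $3250$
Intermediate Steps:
$a \left(- 10 \left(-33 + m\right)\right) = 13 \left(- 10 \left(-33 + 8\right)\right) = 13 \left(\left(-10\right) \left(-25\right)\right) = 13 \cdot 250 = 3250$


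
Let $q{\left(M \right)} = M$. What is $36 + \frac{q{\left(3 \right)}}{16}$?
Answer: $\frac{579}{16} \approx 36.188$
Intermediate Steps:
$36 + \frac{q{\left(3 \right)}}{16} = 36 + \frac{1}{16} \cdot 3 = 36 + \frac{3}{16} = \frac{579}{16}$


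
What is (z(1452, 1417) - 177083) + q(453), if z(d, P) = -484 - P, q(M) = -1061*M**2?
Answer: -217905733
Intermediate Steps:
(z(1452, 1417) - 177083) + q(453) = ((-484 - 1*1417) - 177083) - 1061*453**2 = ((-484 - 1417) - 177083) - 1061*205209 = (-1901 - 177083) - 217726749 = -178984 - 217726749 = -217905733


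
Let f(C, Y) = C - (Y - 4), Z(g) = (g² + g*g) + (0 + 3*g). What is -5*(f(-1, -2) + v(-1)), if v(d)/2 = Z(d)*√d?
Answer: -25 + 10*I ≈ -25.0 + 10.0*I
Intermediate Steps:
Z(g) = 2*g² + 3*g (Z(g) = (g² + g²) + 3*g = 2*g² + 3*g)
f(C, Y) = 4 + C - Y (f(C, Y) = C - (-4 + Y) = C + (4 - Y) = 4 + C - Y)
v(d) = 2*d^(3/2)*(3 + 2*d) (v(d) = 2*((d*(3 + 2*d))*√d) = 2*(d^(3/2)*(3 + 2*d)) = 2*d^(3/2)*(3 + 2*d))
-5*(f(-1, -2) + v(-1)) = -5*((4 - 1 - 1*(-2)) + (-1)^(3/2)*(6 + 4*(-1))) = -5*((4 - 1 + 2) + (-I)*(6 - 4)) = -5*(5 - I*2) = -5*(5 - 2*I) = -25 + 10*I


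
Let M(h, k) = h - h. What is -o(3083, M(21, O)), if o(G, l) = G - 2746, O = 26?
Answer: -337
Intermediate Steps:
M(h, k) = 0
o(G, l) = -2746 + G
-o(3083, M(21, O)) = -(-2746 + 3083) = -1*337 = -337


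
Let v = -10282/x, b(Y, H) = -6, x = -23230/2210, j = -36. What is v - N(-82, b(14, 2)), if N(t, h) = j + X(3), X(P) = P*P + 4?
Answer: 2325751/2323 ≈ 1001.2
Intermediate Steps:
X(P) = 4 + P² (X(P) = P² + 4 = 4 + P²)
x = -2323/221 (x = -23230*1/2210 = -2323/221 ≈ -10.511)
N(t, h) = -23 (N(t, h) = -36 + (4 + 3²) = -36 + (4 + 9) = -36 + 13 = -23)
v = 2272322/2323 (v = -10282/(-2323/221) = -10282*(-221/2323) = 2272322/2323 ≈ 978.18)
v - N(-82, b(14, 2)) = 2272322/2323 - 1*(-23) = 2272322/2323 + 23 = 2325751/2323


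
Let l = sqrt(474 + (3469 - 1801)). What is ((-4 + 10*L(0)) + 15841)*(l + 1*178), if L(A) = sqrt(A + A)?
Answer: 2818986 + 47511*sqrt(238) ≈ 3.5520e+6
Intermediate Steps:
L(A) = sqrt(2)*sqrt(A) (L(A) = sqrt(2*A) = sqrt(2)*sqrt(A))
l = 3*sqrt(238) (l = sqrt(474 + 1668) = sqrt(2142) = 3*sqrt(238) ≈ 46.282)
((-4 + 10*L(0)) + 15841)*(l + 1*178) = ((-4 + 10*(sqrt(2)*sqrt(0))) + 15841)*(3*sqrt(238) + 1*178) = ((-4 + 10*(sqrt(2)*0)) + 15841)*(3*sqrt(238) + 178) = ((-4 + 10*0) + 15841)*(178 + 3*sqrt(238)) = ((-4 + 0) + 15841)*(178 + 3*sqrt(238)) = (-4 + 15841)*(178 + 3*sqrt(238)) = 15837*(178 + 3*sqrt(238)) = 2818986 + 47511*sqrt(238)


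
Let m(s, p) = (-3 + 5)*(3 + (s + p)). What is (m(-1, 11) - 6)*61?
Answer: 1220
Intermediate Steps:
m(s, p) = 6 + 2*p + 2*s (m(s, p) = 2*(3 + (p + s)) = 2*(3 + p + s) = 6 + 2*p + 2*s)
(m(-1, 11) - 6)*61 = ((6 + 2*11 + 2*(-1)) - 6)*61 = ((6 + 22 - 2) - 6)*61 = (26 - 6)*61 = 20*61 = 1220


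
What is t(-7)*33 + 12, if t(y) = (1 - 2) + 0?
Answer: -21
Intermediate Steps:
t(y) = -1 (t(y) = -1 + 0 = -1)
t(-7)*33 + 12 = -1*33 + 12 = -33 + 12 = -21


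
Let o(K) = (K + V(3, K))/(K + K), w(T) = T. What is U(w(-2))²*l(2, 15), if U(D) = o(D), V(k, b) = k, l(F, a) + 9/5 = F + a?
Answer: 19/20 ≈ 0.95000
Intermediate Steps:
l(F, a) = -9/5 + F + a (l(F, a) = -9/5 + (F + a) = -9/5 + F + a)
o(K) = (3 + K)/(2*K) (o(K) = (K + 3)/(K + K) = (3 + K)/((2*K)) = (3 + K)*(1/(2*K)) = (3 + K)/(2*K))
U(D) = (3 + D)/(2*D)
U(w(-2))²*l(2, 15) = ((½)*(3 - 2)/(-2))²*(-9/5 + 2 + 15) = ((½)*(-½)*1)²*(76/5) = (-¼)²*(76/5) = (1/16)*(76/5) = 19/20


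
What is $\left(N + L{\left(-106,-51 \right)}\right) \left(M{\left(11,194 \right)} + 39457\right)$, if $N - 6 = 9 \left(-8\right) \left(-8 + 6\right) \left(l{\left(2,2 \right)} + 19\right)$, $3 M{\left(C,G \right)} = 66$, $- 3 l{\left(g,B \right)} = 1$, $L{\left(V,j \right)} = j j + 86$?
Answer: $212436499$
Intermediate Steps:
$L{\left(V,j \right)} = 86 + j^{2}$ ($L{\left(V,j \right)} = j^{2} + 86 = 86 + j^{2}$)
$l{\left(g,B \right)} = - \frac{1}{3}$ ($l{\left(g,B \right)} = \left(- \frac{1}{3}\right) 1 = - \frac{1}{3}$)
$M{\left(C,G \right)} = 22$ ($M{\left(C,G \right)} = \frac{1}{3} \cdot 66 = 22$)
$N = 2694$ ($N = 6 + 9 \left(-8\right) \left(-8 + 6\right) \left(- \frac{1}{3} + 19\right) = 6 - 72 \left(\left(-2\right) \frac{56}{3}\right) = 6 - -2688 = 6 + 2688 = 2694$)
$\left(N + L{\left(-106,-51 \right)}\right) \left(M{\left(11,194 \right)} + 39457\right) = \left(2694 + \left(86 + \left(-51\right)^{2}\right)\right) \left(22 + 39457\right) = \left(2694 + \left(86 + 2601\right)\right) 39479 = \left(2694 + 2687\right) 39479 = 5381 \cdot 39479 = 212436499$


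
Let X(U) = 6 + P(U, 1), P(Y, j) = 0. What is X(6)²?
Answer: 36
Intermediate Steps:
X(U) = 6 (X(U) = 6 + 0 = 6)
X(6)² = 6² = 36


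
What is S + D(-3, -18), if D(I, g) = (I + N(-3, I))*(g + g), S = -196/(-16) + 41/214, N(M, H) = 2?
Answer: 20733/428 ≈ 48.442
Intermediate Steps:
S = 5325/428 (S = -196*(-1/16) + 41*(1/214) = 49/4 + 41/214 = 5325/428 ≈ 12.442)
D(I, g) = 2*g*(2 + I) (D(I, g) = (I + 2)*(g + g) = (2 + I)*(2*g) = 2*g*(2 + I))
S + D(-3, -18) = 5325/428 + 2*(-18)*(2 - 3) = 5325/428 + 2*(-18)*(-1) = 5325/428 + 36 = 20733/428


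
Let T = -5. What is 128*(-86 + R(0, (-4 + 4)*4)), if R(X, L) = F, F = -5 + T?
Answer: -12288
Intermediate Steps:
F = -10 (F = -5 - 5 = -10)
R(X, L) = -10
128*(-86 + R(0, (-4 + 4)*4)) = 128*(-86 - 10) = 128*(-96) = -12288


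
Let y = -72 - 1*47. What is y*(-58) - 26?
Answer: 6876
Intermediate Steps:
y = -119 (y = -72 - 47 = -119)
y*(-58) - 26 = -119*(-58) - 26 = 6902 - 26 = 6876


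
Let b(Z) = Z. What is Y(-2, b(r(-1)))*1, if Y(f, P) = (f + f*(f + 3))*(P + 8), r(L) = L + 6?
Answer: -52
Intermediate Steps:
r(L) = 6 + L
Y(f, P) = (8 + P)*(f + f*(3 + f)) (Y(f, P) = (f + f*(3 + f))*(8 + P) = (8 + P)*(f + f*(3 + f)))
Y(-2, b(r(-1)))*1 = -2*(32 + 4*(6 - 1) + 8*(-2) + (6 - 1)*(-2))*1 = -2*(32 + 4*5 - 16 + 5*(-2))*1 = -2*(32 + 20 - 16 - 10)*1 = -2*26*1 = -52*1 = -52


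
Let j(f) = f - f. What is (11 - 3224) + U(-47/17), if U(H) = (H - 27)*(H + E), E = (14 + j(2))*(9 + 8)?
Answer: -2952051/289 ≈ -10215.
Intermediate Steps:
j(f) = 0
E = 238 (E = (14 + 0)*(9 + 8) = 14*17 = 238)
U(H) = (-27 + H)*(238 + H) (U(H) = (H - 27)*(H + 238) = (-27 + H)*(238 + H))
(11 - 3224) + U(-47/17) = (11 - 3224) + (-6426 + (-47/17)**2 + 211*(-47/17)) = -3213 + (-6426 + (-47*1/17)**2 + 211*(-47*1/17)) = -3213 + (-6426 + (-47/17)**2 + 211*(-47/17)) = -3213 + (-6426 + 2209/289 - 9917/17) = -3213 - 2023494/289 = -2952051/289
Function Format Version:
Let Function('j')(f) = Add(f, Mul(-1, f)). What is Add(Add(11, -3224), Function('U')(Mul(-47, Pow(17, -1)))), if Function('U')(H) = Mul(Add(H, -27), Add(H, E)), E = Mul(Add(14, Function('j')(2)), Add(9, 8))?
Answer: Rational(-2952051, 289) ≈ -10215.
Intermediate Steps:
Function('j')(f) = 0
E = 238 (E = Mul(Add(14, 0), Add(9, 8)) = Mul(14, 17) = 238)
Function('U')(H) = Mul(Add(-27, H), Add(238, H)) (Function('U')(H) = Mul(Add(H, -27), Add(H, 238)) = Mul(Add(-27, H), Add(238, H)))
Add(Add(11, -3224), Function('U')(Mul(-47, Pow(17, -1)))) = Add(Add(11, -3224), Add(-6426, Pow(Mul(-47, Pow(17, -1)), 2), Mul(211, Mul(-47, Pow(17, -1))))) = Add(-3213, Add(-6426, Pow(Mul(-47, Rational(1, 17)), 2), Mul(211, Mul(-47, Rational(1, 17))))) = Add(-3213, Add(-6426, Pow(Rational(-47, 17), 2), Mul(211, Rational(-47, 17)))) = Add(-3213, Add(-6426, Rational(2209, 289), Rational(-9917, 17))) = Add(-3213, Rational(-2023494, 289)) = Rational(-2952051, 289)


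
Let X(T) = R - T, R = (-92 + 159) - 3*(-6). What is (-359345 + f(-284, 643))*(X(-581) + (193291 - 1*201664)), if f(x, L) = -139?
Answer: 2770543188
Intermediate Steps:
R = 85 (R = 67 + 18 = 85)
X(T) = 85 - T
(-359345 + f(-284, 643))*(X(-581) + (193291 - 1*201664)) = (-359345 - 139)*((85 - 1*(-581)) + (193291 - 1*201664)) = -359484*((85 + 581) + (193291 - 201664)) = -359484*(666 - 8373) = -359484*(-7707) = 2770543188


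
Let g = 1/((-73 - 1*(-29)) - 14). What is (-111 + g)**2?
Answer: 41460721/3364 ≈ 12325.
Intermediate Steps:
g = -1/58 (g = 1/((-73 + 29) - 14) = 1/(-44 - 14) = 1/(-58) = -1/58 ≈ -0.017241)
(-111 + g)**2 = (-111 - 1/58)**2 = (-6439/58)**2 = 41460721/3364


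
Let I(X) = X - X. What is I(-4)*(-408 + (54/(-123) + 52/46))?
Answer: 0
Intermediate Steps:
I(X) = 0
I(-4)*(-408 + (54/(-123) + 52/46)) = 0*(-408 + (54/(-123) + 52/46)) = 0*(-408 + (54*(-1/123) + 52*(1/46))) = 0*(-408 + (-18/41 + 26/23)) = 0*(-408 + 652/943) = 0*(-384092/943) = 0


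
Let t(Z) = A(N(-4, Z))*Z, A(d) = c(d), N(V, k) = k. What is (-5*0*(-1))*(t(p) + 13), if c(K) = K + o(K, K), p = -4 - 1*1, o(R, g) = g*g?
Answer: 0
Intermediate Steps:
o(R, g) = g²
p = -5 (p = -4 - 1 = -5)
c(K) = K + K²
A(d) = d*(1 + d)
t(Z) = Z²*(1 + Z) (t(Z) = (Z*(1 + Z))*Z = Z²*(1 + Z))
(-5*0*(-1))*(t(p) + 13) = (-5*0*(-1))*((-5)²*(1 - 5) + 13) = (0*(-1))*(25*(-4) + 13) = 0*(-100 + 13) = 0*(-87) = 0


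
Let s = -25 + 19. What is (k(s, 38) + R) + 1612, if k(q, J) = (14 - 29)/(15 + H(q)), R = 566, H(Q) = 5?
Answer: 8709/4 ≈ 2177.3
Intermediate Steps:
s = -6
k(q, J) = -¾ (k(q, J) = (14 - 29)/(15 + 5) = -15/20 = -15*1/20 = -¾)
(k(s, 38) + R) + 1612 = (-¾ + 566) + 1612 = 2261/4 + 1612 = 8709/4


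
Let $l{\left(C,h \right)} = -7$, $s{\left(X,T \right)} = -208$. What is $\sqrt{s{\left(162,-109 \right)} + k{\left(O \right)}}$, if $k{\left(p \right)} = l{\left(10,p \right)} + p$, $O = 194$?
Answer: $i \sqrt{21} \approx 4.5826 i$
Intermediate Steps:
$k{\left(p \right)} = -7 + p$
$\sqrt{s{\left(162,-109 \right)} + k{\left(O \right)}} = \sqrt{-208 + \left(-7 + 194\right)} = \sqrt{-208 + 187} = \sqrt{-21} = i \sqrt{21}$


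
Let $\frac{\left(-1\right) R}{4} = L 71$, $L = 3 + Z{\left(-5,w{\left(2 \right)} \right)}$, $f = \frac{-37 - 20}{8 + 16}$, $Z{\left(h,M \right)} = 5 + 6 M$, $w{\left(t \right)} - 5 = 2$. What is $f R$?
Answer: $33725$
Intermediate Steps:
$w{\left(t \right)} = 7$ ($w{\left(t \right)} = 5 + 2 = 7$)
$f = - \frac{19}{8}$ ($f = - \frac{57}{24} = \left(-57\right) \frac{1}{24} = - \frac{19}{8} \approx -2.375$)
$L = 50$ ($L = 3 + \left(5 + 6 \cdot 7\right) = 3 + \left(5 + 42\right) = 3 + 47 = 50$)
$R = -14200$ ($R = - 4 \cdot 50 \cdot 71 = \left(-4\right) 3550 = -14200$)
$f R = \left(- \frac{19}{8}\right) \left(-14200\right) = 33725$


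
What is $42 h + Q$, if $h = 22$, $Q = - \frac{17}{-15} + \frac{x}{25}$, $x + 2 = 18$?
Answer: $\frac{69433}{75} \approx 925.77$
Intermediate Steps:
$x = 16$ ($x = -2 + 18 = 16$)
$Q = \frac{133}{75}$ ($Q = - \frac{17}{-15} + \frac{16}{25} = \left(-17\right) \left(- \frac{1}{15}\right) + 16 \cdot \frac{1}{25} = \frac{17}{15} + \frac{16}{25} = \frac{133}{75} \approx 1.7733$)
$42 h + Q = 42 \cdot 22 + \frac{133}{75} = 924 + \frac{133}{75} = \frac{69433}{75}$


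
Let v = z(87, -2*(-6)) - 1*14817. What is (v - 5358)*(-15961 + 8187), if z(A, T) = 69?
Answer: 156304044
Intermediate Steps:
v = -14748 (v = 69 - 1*14817 = 69 - 14817 = -14748)
(v - 5358)*(-15961 + 8187) = (-14748 - 5358)*(-15961 + 8187) = -20106*(-7774) = 156304044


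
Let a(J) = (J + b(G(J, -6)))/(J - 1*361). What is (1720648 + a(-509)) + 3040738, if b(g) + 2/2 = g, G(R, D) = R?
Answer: 4142406839/870 ≈ 4.7614e+6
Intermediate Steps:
b(g) = -1 + g
a(J) = (-1 + 2*J)/(-361 + J) (a(J) = (J + (-1 + J))/(J - 1*361) = (-1 + 2*J)/(J - 361) = (-1 + 2*J)/(-361 + J))
(1720648 + a(-509)) + 3040738 = (1720648 + (-1 + 2*(-509))/(-361 - 509)) + 3040738 = (1720648 + (-1 - 1018)/(-870)) + 3040738 = (1720648 - 1/870*(-1019)) + 3040738 = (1720648 + 1019/870) + 3040738 = 1496964779/870 + 3040738 = 4142406839/870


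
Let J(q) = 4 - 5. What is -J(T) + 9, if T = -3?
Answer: 10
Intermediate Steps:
J(q) = -1
-J(T) + 9 = -1*(-1) + 9 = 1 + 9 = 10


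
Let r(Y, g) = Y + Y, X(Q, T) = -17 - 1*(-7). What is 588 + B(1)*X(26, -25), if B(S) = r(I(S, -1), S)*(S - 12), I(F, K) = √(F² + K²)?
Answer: 588 + 220*√2 ≈ 899.13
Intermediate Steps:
X(Q, T) = -10 (X(Q, T) = -17 + 7 = -10)
r(Y, g) = 2*Y
B(S) = 2*√(1 + S²)*(-12 + S) (B(S) = (2*√(S² + (-1)²))*(S - 12) = (2*√(S² + 1))*(-12 + S) = (2*√(1 + S²))*(-12 + S) = 2*√(1 + S²)*(-12 + S))
588 + B(1)*X(26, -25) = 588 + (2*√(1 + 1²)*(-12 + 1))*(-10) = 588 + (2*√(1 + 1)*(-11))*(-10) = 588 + (2*√2*(-11))*(-10) = 588 - 22*√2*(-10) = 588 + 220*√2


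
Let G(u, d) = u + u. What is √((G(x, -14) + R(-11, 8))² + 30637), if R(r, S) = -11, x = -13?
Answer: √32006 ≈ 178.90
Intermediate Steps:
G(u, d) = 2*u
√((G(x, -14) + R(-11, 8))² + 30637) = √((2*(-13) - 11)² + 30637) = √((-26 - 11)² + 30637) = √((-37)² + 30637) = √(1369 + 30637) = √32006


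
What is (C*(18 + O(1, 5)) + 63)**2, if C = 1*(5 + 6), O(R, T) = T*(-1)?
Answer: 42436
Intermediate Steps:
O(R, T) = -T
C = 11 (C = 1*11 = 11)
(C*(18 + O(1, 5)) + 63)**2 = (11*(18 - 1*5) + 63)**2 = (11*(18 - 5) + 63)**2 = (11*13 + 63)**2 = (143 + 63)**2 = 206**2 = 42436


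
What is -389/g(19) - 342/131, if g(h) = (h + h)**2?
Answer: -544807/189164 ≈ -2.8801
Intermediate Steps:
g(h) = 4*h**2 (g(h) = (2*h)**2 = 4*h**2)
-389/g(19) - 342/131 = -389/(4*19**2) - 342/131 = -389/(4*361) - 342*1/131 = -389/1444 - 342/131 = -544807/189164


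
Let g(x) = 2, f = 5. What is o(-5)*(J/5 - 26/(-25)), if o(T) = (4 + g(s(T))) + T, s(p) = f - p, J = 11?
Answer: 81/25 ≈ 3.2400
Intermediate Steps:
s(p) = 5 - p
o(T) = 6 + T (o(T) = (4 + 2) + T = 6 + T)
o(-5)*(J/5 - 26/(-25)) = (6 - 5)*(11/5 - 26/(-25)) = 1*(11*(1/5) - 26*(-1/25)) = 1*(11/5 + 26/25) = 1*(81/25) = 81/25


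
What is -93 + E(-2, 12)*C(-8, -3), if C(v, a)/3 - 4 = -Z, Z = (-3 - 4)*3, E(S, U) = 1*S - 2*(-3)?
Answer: 207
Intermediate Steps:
E(S, U) = 6 + S (E(S, U) = S + 6 = 6 + S)
Z = -21 (Z = -7*3 = -21)
C(v, a) = 75 (C(v, a) = 12 + 3*(-1*(-21)) = 12 + 3*21 = 12 + 63 = 75)
-93 + E(-2, 12)*C(-8, -3) = -93 + (6 - 2)*75 = -93 + 4*75 = -93 + 300 = 207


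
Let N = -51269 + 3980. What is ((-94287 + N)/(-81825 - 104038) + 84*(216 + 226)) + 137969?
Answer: 32544195287/185863 ≈ 1.7510e+5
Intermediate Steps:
N = -47289
((-94287 + N)/(-81825 - 104038) + 84*(216 + 226)) + 137969 = ((-94287 - 47289)/(-81825 - 104038) + 84*(216 + 226)) + 137969 = (-141576/(-185863) + 84*442) + 137969 = (-141576*(-1/185863) + 37128) + 137969 = (141576/185863 + 37128) + 137969 = 6900863040/185863 + 137969 = 32544195287/185863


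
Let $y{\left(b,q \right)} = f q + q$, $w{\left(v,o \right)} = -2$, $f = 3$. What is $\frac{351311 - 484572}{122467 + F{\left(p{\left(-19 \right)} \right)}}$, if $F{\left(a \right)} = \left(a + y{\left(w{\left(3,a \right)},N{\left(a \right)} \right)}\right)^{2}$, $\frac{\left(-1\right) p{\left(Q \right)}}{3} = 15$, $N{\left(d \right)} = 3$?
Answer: $- \frac{133261}{123556} \approx -1.0785$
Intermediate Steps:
$p{\left(Q \right)} = -45$ ($p{\left(Q \right)} = \left(-3\right) 15 = -45$)
$y{\left(b,q \right)} = 4 q$ ($y{\left(b,q \right)} = 3 q + q = 4 q$)
$F{\left(a \right)} = \left(12 + a\right)^{2}$ ($F{\left(a \right)} = \left(a + 4 \cdot 3\right)^{2} = \left(a + 12\right)^{2} = \left(12 + a\right)^{2}$)
$\frac{351311 - 484572}{122467 + F{\left(p{\left(-19 \right)} \right)}} = \frac{351311 - 484572}{122467 + \left(12 - 45\right)^{2}} = - \frac{133261}{122467 + \left(-33\right)^{2}} = - \frac{133261}{122467 + 1089} = - \frac{133261}{123556}$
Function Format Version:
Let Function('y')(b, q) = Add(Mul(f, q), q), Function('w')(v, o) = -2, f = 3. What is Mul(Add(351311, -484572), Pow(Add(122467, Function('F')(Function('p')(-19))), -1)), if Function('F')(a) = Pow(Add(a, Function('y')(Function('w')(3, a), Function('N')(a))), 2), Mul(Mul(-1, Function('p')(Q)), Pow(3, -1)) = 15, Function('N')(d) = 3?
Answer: Rational(-133261, 123556) ≈ -1.0785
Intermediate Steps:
Function('p')(Q) = -45 (Function('p')(Q) = Mul(-3, 15) = -45)
Function('y')(b, q) = Mul(4, q) (Function('y')(b, q) = Add(Mul(3, q), q) = Mul(4, q))
Function('F')(a) = Pow(Add(12, a), 2) (Function('F')(a) = Pow(Add(a, Mul(4, 3)), 2) = Pow(Add(a, 12), 2) = Pow(Add(12, a), 2))
Mul(Add(351311, -484572), Pow(Add(122467, Function('F')(Function('p')(-19))), -1)) = Mul(Add(351311, -484572), Pow(Add(122467, Pow(Add(12, -45), 2)), -1)) = Mul(-133261, Pow(Add(122467, Pow(-33, 2)), -1)) = Mul(-133261, Pow(Add(122467, 1089), -1)) = Mul(-133261, Pow(123556, -1)) = Mul(-133261, Rational(1, 123556)) = Rational(-133261, 123556)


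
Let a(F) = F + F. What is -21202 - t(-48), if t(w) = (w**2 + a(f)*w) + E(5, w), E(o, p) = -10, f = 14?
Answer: -22152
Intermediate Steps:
a(F) = 2*F
t(w) = -10 + w**2 + 28*w (t(w) = (w**2 + (2*14)*w) - 10 = (w**2 + 28*w) - 10 = -10 + w**2 + 28*w)
-21202 - t(-48) = -21202 - (-10 + (-48)**2 + 28*(-48)) = -21202 - (-10 + 2304 - 1344) = -21202 - 1*950 = -21202 - 950 = -22152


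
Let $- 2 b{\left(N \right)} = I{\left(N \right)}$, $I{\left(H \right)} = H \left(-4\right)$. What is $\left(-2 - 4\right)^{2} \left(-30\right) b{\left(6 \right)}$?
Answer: $-12960$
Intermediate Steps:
$I{\left(H \right)} = - 4 H$
$b{\left(N \right)} = 2 N$ ($b{\left(N \right)} = - \frac{\left(-4\right) N}{2} = 2 N$)
$\left(-2 - 4\right)^{2} \left(-30\right) b{\left(6 \right)} = \left(-2 - 4\right)^{2} \left(-30\right) 2 \cdot 6 = \left(-6\right)^{2} \left(-30\right) 12 = 36 \left(-30\right) 12 = \left(-1080\right) 12 = -12960$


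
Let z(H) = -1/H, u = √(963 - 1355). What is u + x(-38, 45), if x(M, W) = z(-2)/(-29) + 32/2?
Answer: 927/58 + 14*I*√2 ≈ 15.983 + 19.799*I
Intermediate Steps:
u = 14*I*√2 (u = √(-392) = 14*I*√2 ≈ 19.799*I)
x(M, W) = 927/58 (x(M, W) = -1/(-2)/(-29) + 32/2 = -1*(-½)*(-1/29) + 32*(½) = (½)*(-1/29) + 16 = -1/58 + 16 = 927/58)
u + x(-38, 45) = 14*I*√2 + 927/58 = 927/58 + 14*I*√2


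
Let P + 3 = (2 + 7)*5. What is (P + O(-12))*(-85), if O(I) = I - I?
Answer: -3570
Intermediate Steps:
O(I) = 0
P = 42 (P = -3 + (2 + 7)*5 = -3 + 9*5 = -3 + 45 = 42)
(P + O(-12))*(-85) = (42 + 0)*(-85) = 42*(-85) = -3570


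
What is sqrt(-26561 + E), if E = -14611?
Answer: 2*I*sqrt(10293) ≈ 202.91*I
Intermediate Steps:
sqrt(-26561 + E) = sqrt(-26561 - 14611) = sqrt(-41172) = 2*I*sqrt(10293)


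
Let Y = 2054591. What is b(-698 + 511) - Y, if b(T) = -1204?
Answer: -2055795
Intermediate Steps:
b(-698 + 511) - Y = -1204 - 1*2054591 = -1204 - 2054591 = -2055795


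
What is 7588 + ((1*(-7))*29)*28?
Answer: 1904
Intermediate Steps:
7588 + ((1*(-7))*29)*28 = 7588 - 7*29*28 = 7588 - 203*28 = 7588 - 5684 = 1904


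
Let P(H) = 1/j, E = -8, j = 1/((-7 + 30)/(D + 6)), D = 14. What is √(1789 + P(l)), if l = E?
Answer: √179015/10 ≈ 42.310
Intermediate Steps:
j = 20/23 (j = 1/((-7 + 30)/(14 + 6)) = 1/(23/20) = 20/23 ≈ 0.86957)
l = -8
P(H) = 23/20 (P(H) = 1/(20/23) = 23/20)
√(1789 + P(l)) = √(1789 + 23/20) = √(35803/20) = √179015/10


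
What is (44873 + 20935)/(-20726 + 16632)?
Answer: -32904/2047 ≈ -16.074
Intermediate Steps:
(44873 + 20935)/(-20726 + 16632) = 65808/(-4094) = 65808*(-1/4094) = -32904/2047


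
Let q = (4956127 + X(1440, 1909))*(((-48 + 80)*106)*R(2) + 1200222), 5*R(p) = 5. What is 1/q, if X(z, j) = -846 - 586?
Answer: 1/5963540267730 ≈ 1.6769e-13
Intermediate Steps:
R(p) = 1 (R(p) = (⅕)*5 = 1)
X(z, j) = -1432
q = 5963540267730 (q = (4956127 - 1432)*(((-48 + 80)*106)*1 + 1200222) = 4954695*((32*106)*1 + 1200222) = 4954695*(3392*1 + 1200222) = 4954695*(3392 + 1200222) = 4954695*1203614 = 5963540267730)
1/q = 1/5963540267730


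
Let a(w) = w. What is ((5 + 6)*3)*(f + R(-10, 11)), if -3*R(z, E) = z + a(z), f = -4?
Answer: 88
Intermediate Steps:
R(z, E) = -2*z/3 (R(z, E) = -(z + z)/3 = -2*z/3)
((5 + 6)*3)*(f + R(-10, 11)) = ((5 + 6)*3)*(-4 - ⅔*(-10)) = (11*3)*(-4 + 20/3) = 33*(8/3) = 88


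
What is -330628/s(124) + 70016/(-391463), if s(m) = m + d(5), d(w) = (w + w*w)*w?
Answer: -64723906574/53630431 ≈ -1206.8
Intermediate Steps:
d(w) = w*(w + w²) (d(w) = (w + w²)*w = w*(w + w²))
s(m) = 150 + m (s(m) = m + 5²*(1 + 5) = m + 25*6 = m + 150 = 150 + m)
-330628/s(124) + 70016/(-391463) = -330628/(150 + 124) + 70016/(-391463) = -330628/274 + 70016*(-1/391463) = -330628*1/274 - 70016/391463 = -165314/137 - 70016/391463 = -64723906574/53630431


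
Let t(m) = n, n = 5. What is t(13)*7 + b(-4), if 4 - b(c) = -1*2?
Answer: 41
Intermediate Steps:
t(m) = 5
b(c) = 6 (b(c) = 4 - (-1)*2 = 4 - 1*(-2) = 4 + 2 = 6)
t(13)*7 + b(-4) = 5*7 + 6 = 35 + 6 = 41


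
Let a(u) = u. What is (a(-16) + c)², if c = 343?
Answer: 106929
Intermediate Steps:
(a(-16) + c)² = (-16 + 343)² = 327² = 106929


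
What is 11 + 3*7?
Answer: 32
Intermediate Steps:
11 + 3*7 = 11 + 21 = 32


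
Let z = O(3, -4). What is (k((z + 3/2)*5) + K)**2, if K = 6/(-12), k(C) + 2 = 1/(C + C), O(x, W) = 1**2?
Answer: 15129/2500 ≈ 6.0516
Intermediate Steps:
O(x, W) = 1
z = 1
k(C) = -2 + 1/(2*C) (k(C) = -2 + 1/(C + C) = -2 + 1/(2*C))
K = -1/2 (K = 6*(-1/12) = -1/2 ≈ -0.50000)
(k((z + 3/2)*5) + K)**2 = ((-2 + 1/(2*(((1 + 3/2)*5)))) - 1/2)**2 = ((-2 + 1/(2*(((5/2)*5)))) - 1/2)**2 = ((-2 + 1/(2*(25/2))) - 1/2)**2 = ((-2 + (1/2)*(2/25)) - 1/2)**2 = ((-2 + 1/25) - 1/2)**2 = (-49/25 - 1/2)**2 = (-123/50)**2 = 15129/2500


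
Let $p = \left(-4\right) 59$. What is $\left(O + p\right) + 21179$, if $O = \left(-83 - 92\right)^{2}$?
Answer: $51568$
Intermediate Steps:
$p = -236$
$O = 30625$ ($O = \left(-175\right)^{2} = 30625$)
$\left(O + p\right) + 21179 = \left(30625 - 236\right) + 21179 = 30389 + 21179 = 51568$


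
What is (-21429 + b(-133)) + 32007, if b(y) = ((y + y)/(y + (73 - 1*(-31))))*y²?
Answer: 5012036/29 ≈ 1.7283e+5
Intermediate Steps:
b(y) = 2*y³/(104 + y) (b(y) = ((2*y)/(y + (73 + 31)))*y² = ((2*y)/(y + 104))*y² = ((2*y)/(104 + y))*y² = (2*y/(104 + y))*y² = 2*y³/(104 + y))
(-21429 + b(-133)) + 32007 = (-21429 + 2*(-133)³/(104 - 133)) + 32007 = (-21429 + 2*(-2352637)/(-29)) + 32007 = (-21429 + 2*(-2352637)*(-1/29)) + 32007 = (-21429 + 4705274/29) + 32007 = 4083833/29 + 32007 = 5012036/29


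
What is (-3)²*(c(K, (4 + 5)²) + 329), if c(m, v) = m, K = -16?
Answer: 2817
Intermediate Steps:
(-3)²*(c(K, (4 + 5)²) + 329) = (-3)²*(-16 + 329) = 9*313 = 2817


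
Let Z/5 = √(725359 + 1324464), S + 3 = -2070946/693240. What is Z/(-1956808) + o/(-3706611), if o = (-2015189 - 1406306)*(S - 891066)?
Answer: -211354896769355647/256957100964 - 5*√2049823/1956808 ≈ -8.2253e+5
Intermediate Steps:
S = -2075333/346620 (S = -3 - 2070946/693240 = -3 - 2070946*1/693240 = -3 - 1035473/346620 = -2075333/346620 ≈ -5.9873)
Z = 5*√2049823 (Z = 5*√(725359 + 1324464) = 5*√2049823 ≈ 7158.6)
o = 211354896769355647/69324 (o = (-2015189 - 1406306)*(-2075333/346620 - 891066) = -3421495*(-308863372253/346620) = 211354896769355647/69324 ≈ 3.0488e+12)
Z/(-1956808) + o/(-3706611) = (5*√2049823)/(-1956808) + (211354896769355647/69324)/(-3706611) = (5*√2049823)*(-1/1956808) + (211354896769355647/69324)*(-1/3706611) = -5*√2049823/1956808 - 211354896769355647/256957100964 = -211354896769355647/256957100964 - 5*√2049823/1956808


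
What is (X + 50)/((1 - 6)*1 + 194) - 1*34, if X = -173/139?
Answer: -32831/973 ≈ -33.742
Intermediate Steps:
X = -173/139 (X = -173*1/139 = -173/139 ≈ -1.2446)
(X + 50)/((1 - 6)*1 + 194) - 1*34 = (-173/139 + 50)/((1 - 6)*1 + 194) - 1*34 = 6777/(139*(-5*1 + 194)) - 34 = 6777/(139*(-5 + 194)) - 34 = (6777/139)/189 - 34 = (6777/139)*(1/189) - 34 = 251/973 - 34 = -32831/973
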